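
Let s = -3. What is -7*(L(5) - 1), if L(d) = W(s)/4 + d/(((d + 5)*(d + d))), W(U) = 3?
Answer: 7/5 ≈ 1.4000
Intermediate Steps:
L(d) = ¾ + 1/(2*(5 + d)) (L(d) = 3/4 + d/(((d + 5)*(d + d))) = 3*(¼) + d/(((5 + d)*(2*d))) = ¾ + d/((2*d*(5 + d))) = ¾ + d*(1/(2*d*(5 + d))) = ¾ + 1/(2*(5 + d)))
-7*(L(5) - 1) = -7*((17 + 3*5)/(4*(5 + 5)) - 1) = -7*((¼)*(17 + 15)/10 - 1) = -7*((¼)*(⅒)*32 - 1) = -7*(⅘ - 1) = -7*(-⅕) = 7/5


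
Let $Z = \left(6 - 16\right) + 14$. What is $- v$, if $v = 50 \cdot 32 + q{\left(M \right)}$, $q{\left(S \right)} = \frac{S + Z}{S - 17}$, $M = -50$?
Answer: $- \frac{107246}{67} \approx -1600.7$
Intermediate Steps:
$Z = 4$ ($Z = -10 + 14 = 4$)
$q{\left(S \right)} = \frac{4 + S}{-17 + S}$ ($q{\left(S \right)} = \frac{S + 4}{S - 17} = \frac{4 + S}{-17 + S}$)
$v = \frac{107246}{67}$ ($v = 50 \cdot 32 + \frac{4 - 50}{-17 - 50} = 1600 + \frac{1}{-67} \left(-46\right) = 1600 - - \frac{46}{67} = 1600 + \frac{46}{67} = \frac{107246}{67} \approx 1600.7$)
$- v = \left(-1\right) \frac{107246}{67} = - \frac{107246}{67}$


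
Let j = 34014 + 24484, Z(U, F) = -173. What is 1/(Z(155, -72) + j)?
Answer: 1/58325 ≈ 1.7145e-5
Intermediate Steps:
j = 58498
1/(Z(155, -72) + j) = 1/(-173 + 58498) = 1/58325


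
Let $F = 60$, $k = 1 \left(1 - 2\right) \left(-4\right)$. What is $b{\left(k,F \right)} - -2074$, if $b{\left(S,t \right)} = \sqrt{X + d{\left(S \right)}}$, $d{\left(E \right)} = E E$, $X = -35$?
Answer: $2074 + i \sqrt{19} \approx 2074.0 + 4.3589 i$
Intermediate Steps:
$d{\left(E \right)} = E^{2}$
$k = 4$ ($k = 1 \left(1 - 2\right) \left(-4\right) = 1 \left(-1\right) \left(-4\right) = \left(-1\right) \left(-4\right) = 4$)
$b{\left(S,t \right)} = \sqrt{-35 + S^{2}}$
$b{\left(k,F \right)} - -2074 = \sqrt{-35 + 4^{2}} - -2074 = \sqrt{-35 + 16} + 2074 = \sqrt{-19} + 2074 = i \sqrt{19} + 2074 = 2074 + i \sqrt{19}$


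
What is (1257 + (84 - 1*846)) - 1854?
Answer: -1359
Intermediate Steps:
(1257 + (84 - 1*846)) - 1854 = (1257 + (84 - 846)) - 1854 = (1257 - 762) - 1854 = 495 - 1854 = -1359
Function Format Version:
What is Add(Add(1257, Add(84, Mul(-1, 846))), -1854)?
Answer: -1359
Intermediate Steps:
Add(Add(1257, Add(84, Mul(-1, 846))), -1854) = Add(Add(1257, Add(84, -846)), -1854) = Add(Add(1257, -762), -1854) = Add(495, -1854) = -1359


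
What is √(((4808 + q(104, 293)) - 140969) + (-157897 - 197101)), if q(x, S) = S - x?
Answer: I*√490970 ≈ 700.69*I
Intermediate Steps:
√(((4808 + q(104, 293)) - 140969) + (-157897 - 197101)) = √(((4808 + (293 - 1*104)) - 140969) + (-157897 - 197101)) = √(((4808 + (293 - 104)) - 140969) - 354998) = √(((4808 + 189) - 140969) - 354998) = √((4997 - 140969) - 354998) = √(-135972 - 354998) = √(-490970) = I*√490970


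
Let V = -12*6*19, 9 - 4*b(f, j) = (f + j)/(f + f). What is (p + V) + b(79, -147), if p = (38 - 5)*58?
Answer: 173281/316 ≈ 548.36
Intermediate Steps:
b(f, j) = 9/4 - (f + j)/(8*f) (b(f, j) = 9/4 - (f + j)/(4*(f + f)) = 9/4 - (f + j)/(4*(2*f)) = 9/4 - (f + j)*1/(2*f)/4 = 9/4 - (f + j)/(8*f))
V = -1368 (V = -72*19 = -1368)
p = 1914 (p = 33*58 = 1914)
(p + V) + b(79, -147) = (1914 - 1368) + (⅛)*(-1*(-147) + 17*79)/79 = 546 + (⅛)*(1/79)*(147 + 1343) = 546 + (⅛)*(1/79)*1490 = 546 + 745/316 = 173281/316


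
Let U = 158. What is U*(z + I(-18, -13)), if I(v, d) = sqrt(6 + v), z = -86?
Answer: -13588 + 316*I*sqrt(3) ≈ -13588.0 + 547.33*I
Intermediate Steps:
U*(z + I(-18, -13)) = 158*(-86 + sqrt(6 - 18)) = 158*(-86 + sqrt(-12)) = 158*(-86 + 2*I*sqrt(3)) = -13588 + 316*I*sqrt(3)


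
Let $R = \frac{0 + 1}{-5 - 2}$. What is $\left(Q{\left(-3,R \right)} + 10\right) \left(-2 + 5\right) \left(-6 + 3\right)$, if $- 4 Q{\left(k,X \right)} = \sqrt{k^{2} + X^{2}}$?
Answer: $-90 + \frac{9 \sqrt{442}}{28} \approx -83.242$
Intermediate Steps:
$R = - \frac{1}{7}$ ($R = 1 \frac{1}{-7} = 1 \left(- \frac{1}{7}\right) = - \frac{1}{7} \approx -0.14286$)
$Q{\left(k,X \right)} = - \frac{\sqrt{X^{2} + k^{2}}}{4}$ ($Q{\left(k,X \right)} = - \frac{\sqrt{k^{2} + X^{2}}}{4} = - \frac{\sqrt{X^{2} + k^{2}}}{4}$)
$\left(Q{\left(-3,R \right)} + 10\right) \left(-2 + 5\right) \left(-6 + 3\right) = \left(- \frac{\sqrt{\left(- \frac{1}{7}\right)^{2} + \left(-3\right)^{2}}}{4} + 10\right) \left(-2 + 5\right) \left(-6 + 3\right) = \left(- \frac{\sqrt{\frac{1}{49} + 9}}{4} + 10\right) 3 \left(-3\right) = \left(- \frac{\sqrt{\frac{442}{49}}}{4} + 10\right) \left(-9\right) = \left(- \frac{\frac{1}{7} \sqrt{442}}{4} + 10\right) \left(-9\right) = \left(- \frac{\sqrt{442}}{28} + 10\right) \left(-9\right) = \left(10 - \frac{\sqrt{442}}{28}\right) \left(-9\right) = -90 + \frac{9 \sqrt{442}}{28}$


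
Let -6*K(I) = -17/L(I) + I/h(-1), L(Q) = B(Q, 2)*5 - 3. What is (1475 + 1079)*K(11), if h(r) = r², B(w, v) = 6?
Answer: -357560/81 ≈ -4414.3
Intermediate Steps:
L(Q) = 27 (L(Q) = 6*5 - 3 = 30 - 3 = 27)
K(I) = 17/162 - I/6 (K(I) = -(-17/27 + I/((-1)²))/6 = -(-17*1/27 + I/1)/6 = -(-17/27 + I*1)/6 = -(-17/27 + I)/6 = 17/162 - I/6)
(1475 + 1079)*K(11) = (1475 + 1079)*(17/162 - ⅙*11) = 2554*(17/162 - 11/6) = 2554*(-140/81) = -357560/81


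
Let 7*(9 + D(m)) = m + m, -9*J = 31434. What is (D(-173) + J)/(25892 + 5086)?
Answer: -74573/650538 ≈ -0.11463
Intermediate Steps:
J = -10478/3 (J = -1/9*31434 = -10478/3 ≈ -3492.7)
D(m) = -9 + 2*m/7 (D(m) = -9 + (m + m)/7 = -9 + (2*m)/7 = -9 + 2*m/7)
(D(-173) + J)/(25892 + 5086) = ((-9 + (2/7)*(-173)) - 10478/3)/(25892 + 5086) = ((-9 - 346/7) - 10478/3)/30978 = (-409/7 - 10478/3)*(1/30978) = -74573/21*1/30978 = -74573/650538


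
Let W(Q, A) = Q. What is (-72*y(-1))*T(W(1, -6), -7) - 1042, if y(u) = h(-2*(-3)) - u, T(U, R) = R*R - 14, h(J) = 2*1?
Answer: -8602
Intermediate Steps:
h(J) = 2
T(U, R) = -14 + R² (T(U, R) = R² - 14 = -14 + R²)
y(u) = 2 - u
(-72*y(-1))*T(W(1, -6), -7) - 1042 = (-72*(2 - 1*(-1)))*(-14 + (-7)²) - 1042 = (-72*(2 + 1))*(-14 + 49) - 1042 = -72*3*35 - 1042 = -216*35 - 1042 = -7560 - 1042 = -8602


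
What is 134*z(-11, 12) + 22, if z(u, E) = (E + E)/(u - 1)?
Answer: -246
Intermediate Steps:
z(u, E) = 2*E/(-1 + u) (z(u, E) = (2*E)/(-1 + u) = 2*E/(-1 + u))
134*z(-11, 12) + 22 = 134*(2*12/(-1 - 11)) + 22 = 134*(2*12/(-12)) + 22 = 134*(2*12*(-1/12)) + 22 = 134*(-2) + 22 = -268 + 22 = -246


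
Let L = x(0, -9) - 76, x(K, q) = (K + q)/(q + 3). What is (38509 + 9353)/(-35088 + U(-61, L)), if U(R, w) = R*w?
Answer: -95724/61087 ≈ -1.5670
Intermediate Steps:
x(K, q) = (K + q)/(3 + q)
L = -149/2 (L = (0 - 9)/(3 - 9) - 76 = -9/(-6) - 76 = -1/6*(-9) - 76 = 3/2 - 76 = -149/2 ≈ -74.500)
(38509 + 9353)/(-35088 + U(-61, L)) = (38509 + 9353)/(-35088 - 61*(-149/2)) = 47862/(-35088 + 9089/2) = 47862/(-61087/2) = 47862*(-2/61087) = -95724/61087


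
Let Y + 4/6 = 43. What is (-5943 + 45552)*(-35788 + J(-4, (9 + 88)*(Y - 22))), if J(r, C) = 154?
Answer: -1411427106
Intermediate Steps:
Y = 127/3 (Y = -2/3 + 43 = 127/3 ≈ 42.333)
(-5943 + 45552)*(-35788 + J(-4, (9 + 88)*(Y - 22))) = (-5943 + 45552)*(-35788 + 154) = 39609*(-35634) = -1411427106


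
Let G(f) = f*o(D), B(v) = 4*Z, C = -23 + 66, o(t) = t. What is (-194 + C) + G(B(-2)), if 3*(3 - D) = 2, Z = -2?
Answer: -509/3 ≈ -169.67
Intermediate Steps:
D = 7/3 (D = 3 - ⅓*2 = 3 - ⅔ = 7/3 ≈ 2.3333)
C = 43
B(v) = -8 (B(v) = 4*(-2) = -8)
G(f) = 7*f/3 (G(f) = f*(7/3) = 7*f/3)
(-194 + C) + G(B(-2)) = (-194 + 43) + (7/3)*(-8) = -151 - 56/3 = -509/3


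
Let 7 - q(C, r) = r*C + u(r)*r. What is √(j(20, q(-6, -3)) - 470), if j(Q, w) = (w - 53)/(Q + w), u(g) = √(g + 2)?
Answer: √(-428670 + 2190*I)/30 ≈ 0.055748 + 21.824*I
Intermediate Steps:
u(g) = √(2 + g)
q(C, r) = 7 - C*r - r*√(2 + r) (q(C, r) = 7 - (r*C + √(2 + r)*r) = 7 - (C*r + r*√(2 + r)) = 7 + (-C*r - r*√(2 + r)) = 7 - C*r - r*√(2 + r))
j(Q, w) = (-53 + w)/(Q + w)
√(j(20, q(-6, -3)) - 470) = √((-53 + (7 - 1*(-6)*(-3) - 1*(-3)*√(2 - 3)))/(20 + (7 - 1*(-6)*(-3) - 1*(-3)*√(2 - 3))) - 470) = √((-53 + (7 - 18 - 1*(-3)*√(-1)))/(20 + (7 - 18 - 1*(-3)*√(-1))) - 470) = √((-53 + (7 - 18 - 1*(-3)*I))/(20 + (7 - 18 - 1*(-3)*I)) - 470) = √((-53 + (7 - 18 + 3*I))/(20 + (7 - 18 + 3*I)) - 470) = √((-53 + (-11 + 3*I))/(20 + (-11 + 3*I)) - 470) = √((-64 + 3*I)/(9 + 3*I) - 470) = √(((9 - 3*I)/90)*(-64 + 3*I) - 470) = √((-64 + 3*I)*(9 - 3*I)/90 - 470) = √(-470 + (-64 + 3*I)*(9 - 3*I)/90)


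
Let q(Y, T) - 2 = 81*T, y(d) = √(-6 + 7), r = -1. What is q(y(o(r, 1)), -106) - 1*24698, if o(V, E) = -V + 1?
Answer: -33282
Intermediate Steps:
o(V, E) = 1 - V
y(d) = 1 (y(d) = √1 = 1)
q(Y, T) = 2 + 81*T
q(y(o(r, 1)), -106) - 1*24698 = (2 + 81*(-106)) - 1*24698 = (2 - 8586) - 24698 = -8584 - 24698 = -33282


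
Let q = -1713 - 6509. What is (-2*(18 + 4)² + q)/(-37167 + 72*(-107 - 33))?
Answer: 9190/47247 ≈ 0.19451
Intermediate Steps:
q = -8222
(-2*(18 + 4)² + q)/(-37167 + 72*(-107 - 33)) = (-2*(18 + 4)² - 8222)/(-37167 + 72*(-107 - 33)) = (-2*22² - 8222)/(-37167 + 72*(-140)) = (-2*484 - 8222)/(-37167 - 10080) = (-968 - 8222)/(-47247) = -9190*(-1/47247) = 9190/47247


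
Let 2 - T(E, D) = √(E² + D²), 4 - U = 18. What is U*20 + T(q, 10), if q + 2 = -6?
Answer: -278 - 2*√41 ≈ -290.81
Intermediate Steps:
U = -14 (U = 4 - 1*18 = 4 - 18 = -14)
q = -8 (q = -2 - 6 = -8)
T(E, D) = 2 - √(D² + E²) (T(E, D) = 2 - √(E² + D²) = 2 - √(D² + E²))
U*20 + T(q, 10) = -14*20 + (2 - √(10² + (-8)²)) = -280 + (2 - √(100 + 64)) = -280 + (2 - √164) = -280 + (2 - 2*√41) = -278 - 2*√41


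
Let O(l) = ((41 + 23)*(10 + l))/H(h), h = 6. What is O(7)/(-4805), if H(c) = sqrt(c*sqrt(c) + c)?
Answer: -544*sqrt(6)/(14415*sqrt(1 + sqrt(6))) ≈ -0.049772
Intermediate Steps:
H(c) = sqrt(c + c**(3/2)) (H(c) = sqrt(c**(3/2) + c) = sqrt(c + c**(3/2)))
O(l) = (640 + 64*l)/sqrt(6 + 6*sqrt(6)) (O(l) = ((41 + 23)*(10 + l))/(sqrt(6 + 6**(3/2))) = (64*(10 + l))/(sqrt(6 + 6*sqrt(6))) = (640 + 64*l)/sqrt(6 + 6*sqrt(6)))
O(7)/(-4805) = (32*sqrt(6)*(10 + 7)/(3*sqrt(1 + sqrt(6))))/(-4805) = ((32/3)*sqrt(6)*17/sqrt(1 + sqrt(6)))*(-1/4805) = (544*sqrt(6)/(3*sqrt(1 + sqrt(6))))*(-1/4805) = -544*sqrt(6)/(14415*sqrt(1 + sqrt(6)))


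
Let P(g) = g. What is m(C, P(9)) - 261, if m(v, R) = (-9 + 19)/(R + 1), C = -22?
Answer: -260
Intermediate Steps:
m(v, R) = 10/(1 + R)
m(C, P(9)) - 261 = 10/(1 + 9) - 261 = 10/10 - 261 = 10*(⅒) - 261 = 1 - 261 = -260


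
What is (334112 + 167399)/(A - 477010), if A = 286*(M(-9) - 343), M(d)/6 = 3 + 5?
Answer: -501511/561380 ≈ -0.89335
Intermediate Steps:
M(d) = 48 (M(d) = 6*(3 + 5) = 6*8 = 48)
A = -84370 (A = 286*(48 - 343) = 286*(-295) = -84370)
(334112 + 167399)/(A - 477010) = (334112 + 167399)/(-84370 - 477010) = 501511/(-561380) = 501511*(-1/561380) = -501511/561380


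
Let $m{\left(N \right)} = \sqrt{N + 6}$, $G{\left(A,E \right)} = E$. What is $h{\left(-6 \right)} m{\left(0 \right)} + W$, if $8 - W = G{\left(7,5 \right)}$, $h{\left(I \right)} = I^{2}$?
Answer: $3 + 36 \sqrt{6} \approx 91.182$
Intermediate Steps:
$m{\left(N \right)} = \sqrt{6 + N}$
$W = 3$ ($W = 8 - 5 = 3$)
$h{\left(-6 \right)} m{\left(0 \right)} + W = \left(-6\right)^{2} \sqrt{6 + 0} + 3 = 36 \sqrt{6} + 3 = 3 + 36 \sqrt{6}$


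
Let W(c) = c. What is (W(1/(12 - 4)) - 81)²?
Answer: 418609/64 ≈ 6540.8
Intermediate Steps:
(W(1/(12 - 4)) - 81)² = (1/(12 - 4) - 81)² = (1/8 - 81)² = (⅛ - 81)² = (-647/8)² = 418609/64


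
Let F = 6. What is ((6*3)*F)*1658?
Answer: 179064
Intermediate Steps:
((6*3)*F)*1658 = ((6*3)*6)*1658 = (18*6)*1658 = 108*1658 = 179064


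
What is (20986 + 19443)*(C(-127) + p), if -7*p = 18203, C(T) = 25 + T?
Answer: -764795393/7 ≈ -1.0926e+8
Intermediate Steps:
p = -18203/7 (p = -1/7*18203 = -18203/7 ≈ -2600.4)
(20986 + 19443)*(C(-127) + p) = (20986 + 19443)*((25 - 127) - 18203/7) = 40429*(-102 - 18203/7) = 40429*(-18917/7) = -764795393/7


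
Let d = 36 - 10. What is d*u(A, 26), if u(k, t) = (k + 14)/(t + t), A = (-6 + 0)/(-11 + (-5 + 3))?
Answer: 94/13 ≈ 7.2308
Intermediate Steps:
d = 26
A = 6/13 (A = -6/(-11 - 2) = -6/(-13) = -6*(-1/13) = 6/13 ≈ 0.46154)
u(k, t) = (14 + k)/(2*t) (u(k, t) = (14 + k)/((2*t)) = (14 + k)*(1/(2*t)) = (14 + k)/(2*t))
d*u(A, 26) = 26*((½)*(14 + 6/13)/26) = 26*((½)*(1/26)*(188/13)) = 26*(47/169) = 94/13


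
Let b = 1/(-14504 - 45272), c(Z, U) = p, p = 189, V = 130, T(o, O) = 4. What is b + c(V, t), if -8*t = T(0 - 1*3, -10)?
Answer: 11297663/59776 ≈ 189.00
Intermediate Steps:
t = -1/2 (t = -1/8*4 = -1/2 ≈ -0.50000)
c(Z, U) = 189
b = -1/59776 (b = 1/(-59776) = -1/59776 ≈ -1.6729e-5)
b + c(V, t) = -1/59776 + 189 = 11297663/59776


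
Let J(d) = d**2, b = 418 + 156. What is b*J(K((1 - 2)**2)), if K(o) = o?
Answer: 574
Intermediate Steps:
b = 574
b*J(K((1 - 2)**2)) = 574*((1 - 2)**2)**2 = 574*((-1)**2)**2 = 574*1**2 = 574*1 = 574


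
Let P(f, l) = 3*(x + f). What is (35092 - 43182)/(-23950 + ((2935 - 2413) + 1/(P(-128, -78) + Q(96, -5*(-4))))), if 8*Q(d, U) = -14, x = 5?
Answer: 5998735/17371864 ≈ 0.34531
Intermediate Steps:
P(f, l) = 15 + 3*f (P(f, l) = 3*(5 + f) = 15 + 3*f)
Q(d, U) = -7/4 (Q(d, U) = (1/8)*(-14) = -7/4)
(35092 - 43182)/(-23950 + ((2935 - 2413) + 1/(P(-128, -78) + Q(96, -5*(-4))))) = (35092 - 43182)/(-23950 + ((2935 - 2413) + 1/((15 + 3*(-128)) - 7/4))) = -8090/(-23950 + (522 + 1/((15 - 384) - 7/4))) = -8090/(-23950 + (522 + 1/(-369 - 7/4))) = -8090/(-23950 + (522 + 1/(-1483/4))) = -8090/(-23950 + (522 - 4/1483)) = -8090/(-23950 + 774122/1483) = -8090/(-34743728/1483) = -8090*(-1483/34743728) = 5998735/17371864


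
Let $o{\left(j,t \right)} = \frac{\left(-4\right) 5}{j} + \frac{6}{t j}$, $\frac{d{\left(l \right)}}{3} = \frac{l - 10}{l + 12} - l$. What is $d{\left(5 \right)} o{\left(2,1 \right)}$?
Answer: $\frac{1890}{17} \approx 111.18$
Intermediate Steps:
$d{\left(l \right)} = - 3 l + \frac{3 \left(-10 + l\right)}{12 + l}$ ($d{\left(l \right)} = 3 \left(\frac{l - 10}{l + 12} - l\right) = 3 \left(\frac{-10 + l}{12 + l} - l\right) = 3 \left(- l + \frac{-10 + l}{12 + l}\right) = - 3 l + \frac{3 \left(-10 + l\right)}{12 + l}$)
$o{\left(j,t \right)} = - \frac{20}{j} + \frac{6}{j t}$
$d{\left(5 \right)} o{\left(2,1 \right)} = \frac{3 \left(-10 - 5^{2} - 55\right)}{12 + 5} \frac{2 \left(3 - 10\right)}{2 \cdot 1} = \frac{3 \left(-10 - 25 - 55\right)}{17} \cdot 2 \cdot \frac{1}{2} \cdot 1 \left(3 - 10\right) = 3 \cdot \frac{1}{17} \left(-10 - 25 - 55\right) 2 \cdot \frac{1}{2} \cdot 1 \left(-7\right) = 3 \cdot \frac{1}{17} \left(-90\right) \left(-7\right) = \left(- \frac{270}{17}\right) \left(-7\right) = \frac{1890}{17}$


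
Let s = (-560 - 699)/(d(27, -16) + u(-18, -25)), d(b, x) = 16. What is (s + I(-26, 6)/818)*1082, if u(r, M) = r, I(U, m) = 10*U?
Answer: 278437011/409 ≈ 6.8078e+5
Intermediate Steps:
s = 1259/2 (s = (-560 - 699)/(16 - 18) = -1259/(-2) = -1259*(-½) = 1259/2 ≈ 629.50)
(s + I(-26, 6)/818)*1082 = (1259/2 + (10*(-26))/818)*1082 = (1259/2 - 260*1/818)*1082 = (1259/2 - 130/409)*1082 = (514671/818)*1082 = 278437011/409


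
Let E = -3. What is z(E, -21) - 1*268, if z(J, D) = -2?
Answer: -270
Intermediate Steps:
z(E, -21) - 1*268 = -2 - 1*268 = -2 - 268 = -270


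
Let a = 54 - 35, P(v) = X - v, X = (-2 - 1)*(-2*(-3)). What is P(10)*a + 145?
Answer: -387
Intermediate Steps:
X = -18 (X = -3*6 = -18)
P(v) = -18 - v
a = 19
P(10)*a + 145 = (-18 - 1*10)*19 + 145 = (-18 - 10)*19 + 145 = -28*19 + 145 = -532 + 145 = -387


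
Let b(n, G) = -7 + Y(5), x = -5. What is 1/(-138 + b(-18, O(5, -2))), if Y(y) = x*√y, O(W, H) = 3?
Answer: -29/4180 + √5/4180 ≈ -0.0064029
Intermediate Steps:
Y(y) = -5*√y
b(n, G) = -7 - 5*√5
1/(-138 + b(-18, O(5, -2))) = 1/(-138 + (-7 - 5*√5)) = 1/(-145 - 5*√5)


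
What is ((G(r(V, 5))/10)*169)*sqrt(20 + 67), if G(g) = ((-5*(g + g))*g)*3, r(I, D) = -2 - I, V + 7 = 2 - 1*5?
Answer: -32448*sqrt(87) ≈ -3.0266e+5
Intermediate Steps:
V = -10 (V = -7 + (2 - 1*5) = -7 + (2 - 5) = -7 - 3 = -10)
G(g) = -30*g**2 (G(g) = ((-10*g)*g)*3 = -10*g**2*3 = -30*g**2)
((G(r(V, 5))/10)*169)*sqrt(20 + 67) = ((-30*(-2 - 1*(-10))**2/10)*169)*sqrt(20 + 67) = ((-30*(-2 + 10)**2*(1/10))*169)*sqrt(87) = ((-30*8**2*(1/10))*169)*sqrt(87) = ((-30*64*(1/10))*169)*sqrt(87) = (-1920*1/10*169)*sqrt(87) = (-192*169)*sqrt(87) = -32448*sqrt(87)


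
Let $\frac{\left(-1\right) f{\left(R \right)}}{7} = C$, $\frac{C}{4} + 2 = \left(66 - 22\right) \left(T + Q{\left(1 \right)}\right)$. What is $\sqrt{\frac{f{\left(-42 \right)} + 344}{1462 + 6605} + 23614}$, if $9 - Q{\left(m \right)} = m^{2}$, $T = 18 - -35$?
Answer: $\frac{\sqrt{1536113186862}}{8067} \approx 153.64$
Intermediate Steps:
$T = 53$ ($T = 18 + 35 = 53$)
$Q{\left(m \right)} = 9 - m^{2}$
$C = 10728$ ($C = -8 + 4 \left(66 - 22\right) \left(53 + \left(9 - 1^{2}\right)\right) = -8 + 4 \cdot 44 \left(53 + \left(9 - 1\right)\right) = -8 + 4 \cdot 44 \left(53 + 8\right) = -8 + 4 \cdot 44 \cdot 61 = -8 + 4 \cdot 2684 = -8 + 10736 = 10728$)
$f{\left(R \right)} = -75096$ ($f{\left(R \right)} = \left(-7\right) 10728 = -75096$)
$\sqrt{\frac{f{\left(-42 \right)} + 344}{1462 + 6605} + 23614} = \sqrt{\frac{-75096 + 344}{1462 + 6605} + 23614} = \sqrt{- \frac{74752}{8067} + 23614} = \sqrt{\frac{190419386}{8067}} = \frac{\sqrt{1536113186862}}{8067}$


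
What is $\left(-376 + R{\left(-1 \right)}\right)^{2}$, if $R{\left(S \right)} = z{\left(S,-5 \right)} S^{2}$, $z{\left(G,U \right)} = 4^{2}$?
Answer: $129600$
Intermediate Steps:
$z{\left(G,U \right)} = 16$
$R{\left(S \right)} = 16 S^{2}$
$\left(-376 + R{\left(-1 \right)}\right)^{2} = \left(-376 + 16 \left(-1\right)^{2}\right)^{2} = \left(-376 + 16 \cdot 1\right)^{2} = \left(-376 + 16\right)^{2} = \left(-360\right)^{2} = 129600$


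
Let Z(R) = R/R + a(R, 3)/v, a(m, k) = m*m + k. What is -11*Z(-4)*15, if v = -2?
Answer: 2805/2 ≈ 1402.5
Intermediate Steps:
a(m, k) = k + m² (a(m, k) = m² + k = k + m²)
Z(R) = -½ - R²/2 (Z(R) = R/R + (3 + R²)/(-2) = 1 + (3 + R²)*(-½) = 1 + (-3/2 - R²/2) = -½ - R²/2)
-11*Z(-4)*15 = -11*(-½ - ½*(-4)²)*15 = -11*(-½ - ½*16)*15 = -11*(-½ - 8)*15 = -11*(-17/2)*15 = (187/2)*15 = 2805/2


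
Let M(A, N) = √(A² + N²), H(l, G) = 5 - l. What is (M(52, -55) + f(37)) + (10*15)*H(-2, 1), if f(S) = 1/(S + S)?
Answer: 77701/74 + √5729 ≈ 1125.7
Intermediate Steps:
f(S) = 1/(2*S)
(M(52, -55) + f(37)) + (10*15)*H(-2, 1) = (√(52² + (-55)²) + (½)/37) + (10*15)*(5 - 1*(-2)) = (√(2704 + 3025) + (½)*(1/37)) + 150*(5 + 2) = (√5729 + 1/74) + 150*7 = (1/74 + √5729) + 1050 = 77701/74 + √5729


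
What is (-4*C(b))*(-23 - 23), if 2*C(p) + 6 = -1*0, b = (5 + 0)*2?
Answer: -552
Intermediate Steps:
b = 10 (b = 5*2 = 10)
C(p) = -3 (C(p) = -3 + (-1*0)/2 = -3 + (½)*0 = -3 + 0 = -3)
(-4*C(b))*(-23 - 23) = (-4*(-3))*(-23 - 23) = 12*(-46) = -552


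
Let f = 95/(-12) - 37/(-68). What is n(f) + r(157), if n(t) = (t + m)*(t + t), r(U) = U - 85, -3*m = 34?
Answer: 100520/289 ≈ 347.82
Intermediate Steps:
m = -34/3 (m = -⅓*34 = -34/3 ≈ -11.333)
r(U) = -85 + U
f = -376/51 (f = 95*(-1/12) - 37*(-1/68) = -95/12 + 37/68 = -376/51 ≈ -7.3726)
n(t) = 2*t*(-34/3 + t) (n(t) = (t - 34/3)*(t + t) = (-34/3 + t)*(2*t) = 2*t*(-34/3 + t))
n(f) + r(157) = (⅔)*(-376/51)*(-34 + 3*(-376/51)) + (-85 + 157) = (⅔)*(-376/51)*(-34 - 376/17) + 72 = (⅔)*(-376/51)*(-954/17) + 72 = 79712/289 + 72 = 100520/289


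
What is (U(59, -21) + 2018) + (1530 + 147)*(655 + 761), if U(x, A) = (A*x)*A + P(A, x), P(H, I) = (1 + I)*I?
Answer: 2406209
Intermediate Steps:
P(H, I) = I*(1 + I)
U(x, A) = x*A² + x*(1 + x) (U(x, A) = (A*x)*A + x*(1 + x) = x*A² + x*(1 + x))
(U(59, -21) + 2018) + (1530 + 147)*(655 + 761) = (59*(1 + 59 + (-21)²) + 2018) + (1530 + 147)*(655 + 761) = (59*(1 + 59 + 441) + 2018) + 1677*1416 = (59*501 + 2018) + 2374632 = (29559 + 2018) + 2374632 = 31577 + 2374632 = 2406209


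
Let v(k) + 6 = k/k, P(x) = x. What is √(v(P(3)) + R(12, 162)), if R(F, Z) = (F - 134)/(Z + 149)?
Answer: I*√521547/311 ≈ 2.3221*I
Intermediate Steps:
R(F, Z) = (-134 + F)/(149 + Z)
v(k) = -5 (v(k) = -6 + k/k = -6 + 1 = -5)
√(v(P(3)) + R(12, 162)) = √(-5 + (-134 + 12)/(149 + 162)) = √(-5 - 122/311) = √(-1677/311) = I*√521547/311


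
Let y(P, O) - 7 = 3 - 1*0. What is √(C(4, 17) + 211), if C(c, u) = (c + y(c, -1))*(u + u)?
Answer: √687 ≈ 26.211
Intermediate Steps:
y(P, O) = 10 (y(P, O) = 7 + (3 - 1*0) = 7 + (3 + 0) = 7 + 3 = 10)
C(c, u) = 2*u*(10 + c) (C(c, u) = (c + 10)*(u + u) = (10 + c)*(2*u) = 2*u*(10 + c))
√(C(4, 17) + 211) = √(2*17*(10 + 4) + 211) = √(2*17*14 + 211) = √(476 + 211) = √687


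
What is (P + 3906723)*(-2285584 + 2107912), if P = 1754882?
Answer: -1005908683560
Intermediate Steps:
(P + 3906723)*(-2285584 + 2107912) = (1754882 + 3906723)*(-2285584 + 2107912) = 5661605*(-177672) = -1005908683560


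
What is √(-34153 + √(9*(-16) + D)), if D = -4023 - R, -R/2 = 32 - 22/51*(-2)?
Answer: √(-88831953 + 51*I*√10667415)/51 ≈ 0.17327 + 184.81*I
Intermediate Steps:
R = -3352/51 (R = -2*(32 - 22/51*(-2)) = -2*(32 + 44/51) = -2*1676/51 = -3352/51 ≈ -65.725)
D = -201821/51 (D = -4023 - 1*(-3352/51) = -4023 + 3352/51 = -201821/51 ≈ -3957.3)
√(-34153 + √(9*(-16) + D)) = √(-34153 + √(9*(-16) - 201821/51)) = √(-34153 + √(-144 - 201821/51)) = √(-34153 + √(-209165/51)) = √(-34153 + I*√10667415/51)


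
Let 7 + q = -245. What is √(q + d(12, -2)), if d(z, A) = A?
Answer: I*√254 ≈ 15.937*I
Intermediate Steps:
q = -252 (q = -7 - 245 = -252)
√(q + d(12, -2)) = √(-252 - 2) = √(-254) = I*√254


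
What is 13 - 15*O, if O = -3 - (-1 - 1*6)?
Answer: -47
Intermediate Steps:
O = 4 (O = -3 - (-1 - 6) = -3 - 1*(-7) = -3 + 7 = 4)
13 - 15*O = 13 - 15*4 = 13 - 60 = -47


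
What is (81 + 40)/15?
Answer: 121/15 ≈ 8.0667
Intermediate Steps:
(81 + 40)/15 = 121*(1/15) = 121/15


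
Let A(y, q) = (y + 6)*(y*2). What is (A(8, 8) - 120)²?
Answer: 10816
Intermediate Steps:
A(y, q) = 2*y*(6 + y) (A(y, q) = (6 + y)*(2*y) = 2*y*(6 + y))
(A(8, 8) - 120)² = (2*8*(6 + 8) - 120)² = (2*8*14 - 120)² = (224 - 120)² = 104² = 10816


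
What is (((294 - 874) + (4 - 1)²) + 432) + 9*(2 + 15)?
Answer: 14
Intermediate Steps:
(((294 - 874) + (4 - 1)²) + 432) + 9*(2 + 15) = ((-580 + 3²) + 432) + 9*17 = ((-580 + 9) + 432) + 153 = (-571 + 432) + 153 = -139 + 153 = 14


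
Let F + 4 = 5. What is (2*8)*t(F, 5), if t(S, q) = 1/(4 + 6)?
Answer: 8/5 ≈ 1.6000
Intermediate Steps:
F = 1 (F = -4 + 5 = 1)
t(S, q) = ⅒ (t(S, q) = 1/10 = ⅒)
(2*8)*t(F, 5) = (2*8)*(⅒) = 16*(⅒) = 8/5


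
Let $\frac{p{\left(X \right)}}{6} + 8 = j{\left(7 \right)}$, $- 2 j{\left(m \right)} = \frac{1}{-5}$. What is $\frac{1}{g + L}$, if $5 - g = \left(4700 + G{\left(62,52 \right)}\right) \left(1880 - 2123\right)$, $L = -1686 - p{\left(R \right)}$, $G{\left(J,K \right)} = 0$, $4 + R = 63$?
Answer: $\frac{5}{5702332} \approx 8.7683 \cdot 10^{-7}$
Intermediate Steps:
$R = 59$ ($R = -4 + 63 = 59$)
$j{\left(m \right)} = \frac{1}{10}$ ($j{\left(m \right)} = - \frac{1}{2 \left(-5\right)} = \left(- \frac{1}{2}\right) \left(- \frac{1}{5}\right) = \frac{1}{10}$)
$p{\left(X \right)} = - \frac{237}{5}$ ($p{\left(X \right)} = -48 + 6 \cdot \frac{1}{10} = -48 + \frac{3}{5} = - \frac{237}{5}$)
$L = - \frac{8193}{5}$ ($L = -1686 - - \frac{237}{5} = -1686 + \frac{237}{5} = - \frac{8193}{5} \approx -1638.6$)
$g = 1142105$ ($g = 5 - \left(4700 + 0\right) \left(1880 - 2123\right) = 5 - 4700 \left(-243\right) = 5 - -1142100 = 5 + 1142100 = 1142105$)
$\frac{1}{g + L} = \frac{1}{1142105 - \frac{8193}{5}} = \frac{1}{\frac{5702332}{5}} = \frac{5}{5702332}$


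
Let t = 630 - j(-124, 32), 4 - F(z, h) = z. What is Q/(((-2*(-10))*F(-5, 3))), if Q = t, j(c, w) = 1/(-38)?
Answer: 23941/6840 ≈ 3.5001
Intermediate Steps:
j(c, w) = -1/38
F(z, h) = 4 - z
t = 23941/38 (t = 630 - 1*(-1/38) = 630 + 1/38 = 23941/38 ≈ 630.03)
Q = 23941/38 ≈ 630.03
Q/(((-2*(-10))*F(-5, 3))) = 23941/(38*(((-2*(-10))*(4 - 1*(-5))))) = 23941/(38*((20*(4 + 5)))) = 23941/(38*((20*9))) = (23941/38)/180 = (23941/38)*(1/180) = 23941/6840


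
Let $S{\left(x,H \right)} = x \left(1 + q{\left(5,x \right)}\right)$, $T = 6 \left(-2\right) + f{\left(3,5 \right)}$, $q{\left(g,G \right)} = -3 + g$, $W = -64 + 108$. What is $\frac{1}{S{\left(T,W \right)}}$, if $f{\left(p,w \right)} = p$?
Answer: $- \frac{1}{27} \approx -0.037037$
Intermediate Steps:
$W = 44$
$T = -9$ ($T = 6 \left(-2\right) + 3 = -12 + 3 = -9$)
$S{\left(x,H \right)} = 3 x$ ($S{\left(x,H \right)} = x \left(1 + \left(-3 + 5\right)\right) = x \left(1 + 2\right) = x 3 = 3 x$)
$\frac{1}{S{\left(T,W \right)}} = \frac{1}{3 \left(-9\right)} = \frac{1}{-27} = - \frac{1}{27}$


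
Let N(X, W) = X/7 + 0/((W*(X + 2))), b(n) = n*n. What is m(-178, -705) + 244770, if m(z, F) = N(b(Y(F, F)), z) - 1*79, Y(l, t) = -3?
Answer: 1712846/7 ≈ 2.4469e+5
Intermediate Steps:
b(n) = n**2
N(X, W) = X/7 (N(X, W) = X*(1/7) + 0/((W*(2 + X))) = X/7 + 0*(1/(W*(2 + X))) = X/7 + 0 = X/7)
m(z, F) = -544/7 (m(z, F) = (1/7)*(-3)**2 - 1*79 = (1/7)*9 - 79 = 9/7 - 79 = -544/7)
m(-178, -705) + 244770 = -544/7 + 244770 = 1712846/7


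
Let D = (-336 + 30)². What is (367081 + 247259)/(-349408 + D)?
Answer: -153585/63943 ≈ -2.4019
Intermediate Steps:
D = 93636 (D = (-306)² = 93636)
(367081 + 247259)/(-349408 + D) = (367081 + 247259)/(-349408 + 93636) = 614340/(-255772) = 614340*(-1/255772) = -153585/63943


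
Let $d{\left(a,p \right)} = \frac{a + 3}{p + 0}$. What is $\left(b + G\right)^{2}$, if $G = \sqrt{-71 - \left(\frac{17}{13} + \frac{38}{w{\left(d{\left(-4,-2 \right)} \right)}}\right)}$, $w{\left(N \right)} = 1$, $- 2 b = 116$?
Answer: $\frac{\left(754 - i \sqrt{18642}\right)^{2}}{169} \approx 3253.7 - 1218.3 i$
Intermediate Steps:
$b = -58$ ($b = \left(- \frac{1}{2}\right) 116 = -58$)
$d{\left(a,p \right)} = \frac{3 + a}{p}$
$G = \frac{i \sqrt{18642}}{13}$ ($G = \sqrt{-71 - \left(38 + \frac{17}{13}\right)} = \sqrt{-71 - \frac{511}{13}} = \sqrt{- \frac{1434}{13}} = \frac{i \sqrt{18642}}{13} \approx 10.503 i$)
$\left(b + G\right)^{2} = \left(-58 + \frac{i \sqrt{18642}}{13}\right)^{2}$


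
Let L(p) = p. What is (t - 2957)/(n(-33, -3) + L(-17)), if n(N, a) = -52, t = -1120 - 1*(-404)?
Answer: 3673/69 ≈ 53.232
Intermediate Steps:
t = -716 (t = -1120 + 404 = -716)
(t - 2957)/(n(-33, -3) + L(-17)) = (-716 - 2957)/(-52 - 17) = -3673/(-69) = -3673*(-1/69) = 3673/69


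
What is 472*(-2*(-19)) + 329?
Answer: 18265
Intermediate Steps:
472*(-2*(-19)) + 329 = 472*38 + 329 = 17936 + 329 = 18265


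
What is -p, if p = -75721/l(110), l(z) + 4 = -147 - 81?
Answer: -75721/232 ≈ -326.38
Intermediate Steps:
l(z) = -232 (l(z) = -4 + (-147 - 81) = -4 - 228 = -232)
p = 75721/232 (p = -75721/(-232) = -75721*(-1/232) = 75721/232 ≈ 326.38)
-p = -1*75721/232 = -75721/232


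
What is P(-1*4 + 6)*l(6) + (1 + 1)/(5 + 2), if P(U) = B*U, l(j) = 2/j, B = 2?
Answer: 34/21 ≈ 1.6190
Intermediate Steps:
P(U) = 2*U
P(-1*4 + 6)*l(6) + (1 + 1)/(5 + 2) = (2*(-1*4 + 6))*(2/6) + (1 + 1)/(5 + 2) = (2*(-4 + 6))*(2*(⅙)) + 2/7 = (2*2)*(⅓) + 2*(⅐) = 4*(⅓) + 2/7 = 4/3 + 2/7 = 34/21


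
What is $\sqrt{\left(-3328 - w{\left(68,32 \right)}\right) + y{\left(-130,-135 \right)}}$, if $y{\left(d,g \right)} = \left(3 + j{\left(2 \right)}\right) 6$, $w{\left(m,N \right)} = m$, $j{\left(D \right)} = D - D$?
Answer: $i \sqrt{3378} \approx 58.121 i$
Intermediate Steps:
$j{\left(D \right)} = 0$
$y{\left(d,g \right)} = 18$ ($y{\left(d,g \right)} = \left(3 + 0\right) 6 = 3 \cdot 6 = 18$)
$\sqrt{\left(-3328 - w{\left(68,32 \right)}\right) + y{\left(-130,-135 \right)}} = \sqrt{\left(-3328 - 68\right) + 18} = \sqrt{-3396 + 18} = \sqrt{-3378} = i \sqrt{3378}$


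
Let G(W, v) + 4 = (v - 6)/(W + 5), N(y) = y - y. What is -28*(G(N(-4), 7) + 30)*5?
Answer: -3668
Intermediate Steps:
N(y) = 0
G(W, v) = -4 + (-6 + v)/(5 + W) (G(W, v) = -4 + (v - 6)/(W + 5) = -4 + (-6 + v)/(5 + W))
-28*(G(N(-4), 7) + 30)*5 = -28*((-26 + 7 - 4*0)/(5 + 0) + 30)*5 = -28*((-26 + 7 + 0)/5 + 30)*5 = -28*((⅕)*(-19) + 30)*5 = -28*(-19/5 + 30)*5 = -28*131/5*5 = -3668/5*5 = -3668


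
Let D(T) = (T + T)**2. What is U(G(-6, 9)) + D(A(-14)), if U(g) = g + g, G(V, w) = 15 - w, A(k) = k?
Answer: 796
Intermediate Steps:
U(g) = 2*g
D(T) = 4*T**2 (D(T) = (2*T)**2 = 4*T**2)
U(G(-6, 9)) + D(A(-14)) = 2*(15 - 1*9) + 4*(-14)**2 = 2*(15 - 9) + 4*196 = 2*6 + 784 = 12 + 784 = 796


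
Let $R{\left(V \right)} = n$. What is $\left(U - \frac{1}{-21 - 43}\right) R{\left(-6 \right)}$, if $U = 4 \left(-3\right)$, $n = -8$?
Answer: $\frac{767}{8} \approx 95.875$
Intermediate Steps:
$R{\left(V \right)} = -8$
$U = -12$
$\left(U - \frac{1}{-21 - 43}\right) R{\left(-6 \right)} = \left(-12 - \frac{1}{-21 - 43}\right) \left(-8\right) = \left(-12 - \frac{1}{-64}\right) \left(-8\right) = \left(-12 - - \frac{1}{64}\right) \left(-8\right) = \left(-12 + \frac{1}{64}\right) \left(-8\right) = \left(- \frac{767}{64}\right) \left(-8\right) = \frac{767}{8}$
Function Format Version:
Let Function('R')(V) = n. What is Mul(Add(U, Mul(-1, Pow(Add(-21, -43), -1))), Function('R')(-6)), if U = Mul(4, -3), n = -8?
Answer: Rational(767, 8) ≈ 95.875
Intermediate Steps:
Function('R')(V) = -8
U = -12
Mul(Add(U, Mul(-1, Pow(Add(-21, -43), -1))), Function('R')(-6)) = Mul(Add(-12, Mul(-1, Pow(Add(-21, -43), -1))), -8) = Mul(Add(-12, Mul(-1, Pow(-64, -1))), -8) = Mul(Add(-12, Mul(-1, Rational(-1, 64))), -8) = Mul(Add(-12, Rational(1, 64)), -8) = Mul(Rational(-767, 64), -8) = Rational(767, 8)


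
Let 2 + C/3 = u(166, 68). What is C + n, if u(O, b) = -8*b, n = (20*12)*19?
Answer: 2922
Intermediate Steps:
n = 4560 (n = 240*19 = 4560)
C = -1638 (C = -6 + 3*(-8*68) = -6 + 3*(-544) = -6 - 1632 = -1638)
C + n = -1638 + 4560 = 2922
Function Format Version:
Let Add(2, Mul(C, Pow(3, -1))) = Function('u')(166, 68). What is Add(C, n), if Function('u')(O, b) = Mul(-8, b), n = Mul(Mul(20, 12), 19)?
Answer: 2922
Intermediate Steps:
n = 4560 (n = Mul(240, 19) = 4560)
C = -1638 (C = Add(-6, Mul(3, Mul(-8, 68))) = Add(-6, Mul(3, -544)) = Add(-6, -1632) = -1638)
Add(C, n) = Add(-1638, 4560) = 2922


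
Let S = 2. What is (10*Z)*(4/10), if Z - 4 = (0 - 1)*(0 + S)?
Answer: 8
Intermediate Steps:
Z = 2 (Z = 4 + (0 - 1)*(0 + 2) = 4 - 1*2 = 4 - 2 = 2)
(10*Z)*(4/10) = (10*2)*(4/10) = 20*(4*(⅒)) = 20*(⅖) = 8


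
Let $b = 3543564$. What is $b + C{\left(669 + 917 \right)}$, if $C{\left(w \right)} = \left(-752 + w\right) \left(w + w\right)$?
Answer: $6189012$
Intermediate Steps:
$C{\left(w \right)} = 2 w \left(-752 + w\right)$ ($C{\left(w \right)} = \left(-752 + w\right) 2 w = 2 w \left(-752 + w\right)$)
$b + C{\left(669 + 917 \right)} = 3543564 + 2 \left(669 + 917\right) \left(-752 + \left(669 + 917\right)\right) = 3543564 + 2 \cdot 1586 \left(-752 + 1586\right) = 3543564 + 2 \cdot 1586 \cdot 834 = 3543564 + 2645448 = 6189012$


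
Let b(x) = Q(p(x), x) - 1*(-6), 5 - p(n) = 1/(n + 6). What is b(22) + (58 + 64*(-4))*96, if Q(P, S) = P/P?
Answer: -19001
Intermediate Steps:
p(n) = 5 - 1/(6 + n) (p(n) = 5 - 1/(n + 6) = 5 - 1/(6 + n))
Q(P, S) = 1
b(x) = 7 (b(x) = 1 - 1*(-6) = 1 + 6 = 7)
b(22) + (58 + 64*(-4))*96 = 7 + (58 + 64*(-4))*96 = 7 + (58 - 256)*96 = 7 - 198*96 = 7 - 19008 = -19001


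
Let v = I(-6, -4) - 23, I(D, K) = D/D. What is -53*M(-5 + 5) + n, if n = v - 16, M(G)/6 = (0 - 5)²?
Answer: -7988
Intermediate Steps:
I(D, K) = 1
v = -22 (v = 1 - 23 = -22)
M(G) = 150 (M(G) = 6*(0 - 5)² = 6*(-5)² = 6*25 = 150)
n = -38 (n = -22 - 16 = -38)
-53*M(-5 + 5) + n = -53*150 - 38 = -7950 - 38 = -7988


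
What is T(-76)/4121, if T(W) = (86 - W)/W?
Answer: -81/156598 ≈ -0.00051725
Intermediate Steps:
T(W) = (86 - W)/W
T(-76)/4121 = ((86 - 1*(-76))/(-76))/4121 = -(86 + 76)/76*(1/4121) = -1/76*162*(1/4121) = -81/38*1/4121 = -81/156598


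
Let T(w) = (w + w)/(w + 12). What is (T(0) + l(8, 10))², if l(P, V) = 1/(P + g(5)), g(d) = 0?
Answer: 1/64 ≈ 0.015625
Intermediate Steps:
T(w) = 2*w/(12 + w) (T(w) = (2*w)/(12 + w) = 2*w/(12 + w))
l(P, V) = 1/P (l(P, V) = 1/(P + 0) = 1/P)
(T(0) + l(8, 10))² = (2*0/(12 + 0) + 1/8)² = (2*0/12 + ⅛)² = (2*0*(1/12) + ⅛)² = (0 + ⅛)² = (⅛)² = 1/64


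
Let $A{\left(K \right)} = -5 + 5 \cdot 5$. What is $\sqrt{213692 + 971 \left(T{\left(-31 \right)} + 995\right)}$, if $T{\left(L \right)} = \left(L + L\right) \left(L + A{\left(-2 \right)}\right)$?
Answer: $\sqrt{1842059} \approx 1357.2$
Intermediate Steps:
$A{\left(K \right)} = 20$ ($A{\left(K \right)} = -5 + 25 = 20$)
$T{\left(L \right)} = 2 L \left(20 + L\right)$ ($T{\left(L \right)} = \left(L + L\right) \left(L + 20\right) = 2 L \left(20 + L\right)$)
$\sqrt{213692 + 971 \left(T{\left(-31 \right)} + 995\right)} = \sqrt{213692 + 971 \left(2 \left(-31\right) \left(20 - 31\right) + 995\right)} = \sqrt{213692 + 971 \left(2 \left(-31\right) \left(-11\right) + 995\right)} = \sqrt{213692 + 971 \left(682 + 995\right)} = \sqrt{213692 + 971 \cdot 1677} = \sqrt{213692 + 1628367} = \sqrt{1842059}$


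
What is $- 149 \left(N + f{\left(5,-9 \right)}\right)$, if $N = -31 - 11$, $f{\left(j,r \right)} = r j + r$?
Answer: $14304$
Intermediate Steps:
$f{\left(j,r \right)} = r + j r$ ($f{\left(j,r \right)} = j r + r = r + j r$)
$N = -42$
$- 149 \left(N + f{\left(5,-9 \right)}\right) = - 149 \left(-42 - 9 \left(1 + 5\right)\right) = - 149 \left(-42 - 54\right) = \left(-149\right) \left(-96\right) = 14304$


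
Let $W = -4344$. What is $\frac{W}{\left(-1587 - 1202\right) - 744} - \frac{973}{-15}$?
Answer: $\frac{3502769}{52995} \approx 66.096$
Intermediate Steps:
$\frac{W}{\left(-1587 - 1202\right) - 744} - \frac{973}{-15} = - \frac{4344}{\left(-1587 - 1202\right) - 744} - \frac{973}{-15} = - \frac{4344}{-2789 - 744} - - \frac{973}{15} = - \frac{4344}{-3533} + \frac{973}{15} = \left(-4344\right) \left(- \frac{1}{3533}\right) + \frac{973}{15} = \frac{4344}{3533} + \frac{973}{15} = \frac{3502769}{52995}$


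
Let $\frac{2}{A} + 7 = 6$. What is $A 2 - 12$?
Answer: $-16$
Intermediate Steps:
$A = -2$ ($A = \frac{2}{-7 + 6} = \frac{2}{-1} = 2 \left(-1\right) = -2$)
$A 2 - 12 = \left(-2\right) 2 - 12 = -4 - 12 = -16$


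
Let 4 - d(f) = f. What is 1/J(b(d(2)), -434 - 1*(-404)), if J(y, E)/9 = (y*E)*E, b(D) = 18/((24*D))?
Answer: 2/6075 ≈ 0.00032922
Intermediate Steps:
d(f) = 4 - f
b(D) = 3/(4*D) (b(D) = 18*(1/(24*D)) = 3/(4*D))
J(y, E) = 9*y*E² (J(y, E) = 9*((y*E)*E) = 9*((E*y)*E) = 9*(y*E²) = 9*y*E²)
1/J(b(d(2)), -434 - 1*(-404)) = 1/(9*(3/(4*(4 - 1*2)))*(-434 - 1*(-404))²) = 1/(9*(3/(4*(4 - 2)))*(-434 + 404)²) = 1/(9*((¾)/2)*(-30)²) = 1/(9*((¾)*(½))*900) = 1/(9*(3/8)*900) = 1/(6075/2) = 2/6075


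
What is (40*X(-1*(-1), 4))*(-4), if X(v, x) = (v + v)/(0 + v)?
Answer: -320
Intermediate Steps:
X(v, x) = 2 (X(v, x) = (2*v)/v = 2)
(40*X(-1*(-1), 4))*(-4) = (40*2)*(-4) = 80*(-4) = -320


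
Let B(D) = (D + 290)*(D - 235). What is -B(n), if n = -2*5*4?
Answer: 68750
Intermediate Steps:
n = -40 (n = -10*4 = -40)
B(D) = (-235 + D)*(290 + D) (B(D) = (290 + D)*(-235 + D) = (-235 + D)*(290 + D))
-B(n) = -(-68150 + (-40)² + 55*(-40)) = -(-68150 + 1600 - 2200) = -1*(-68750) = 68750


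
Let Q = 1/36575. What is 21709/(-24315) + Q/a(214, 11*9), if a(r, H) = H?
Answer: -5240442434/5869519425 ≈ -0.89282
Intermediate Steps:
Q = 1/36575 ≈ 2.7341e-5
21709/(-24315) + Q/a(214, 11*9) = 21709/(-24315) + 1/(36575*((11*9))) = 21709*(-1/24315) + (1/36575)/99 = -21709/24315 + (1/36575)*(1/99) = -21709/24315 + 1/3620925 = -5240442434/5869519425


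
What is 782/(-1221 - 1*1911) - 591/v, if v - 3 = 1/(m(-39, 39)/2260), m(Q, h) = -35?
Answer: 6310021/674946 ≈ 9.3489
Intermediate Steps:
v = -431/7 (v = 3 + 1/(-35/2260) = 3 + 1/(-35*1/2260) = 3 + 1/(-7/452) = 3 - 452/7 = -431/7 ≈ -61.571)
782/(-1221 - 1*1911) - 591/v = 782/(-1221 - 1*1911) - 591/(-431/7) = 782/(-1221 - 1911) - 591*(-7/431) = 782/(-3132) + 4137/431 = 782*(-1/3132) + 4137/431 = -391/1566 + 4137/431 = 6310021/674946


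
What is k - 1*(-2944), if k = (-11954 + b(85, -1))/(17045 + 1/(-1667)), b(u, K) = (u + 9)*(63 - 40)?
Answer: 13939088992/4735669 ≈ 2943.4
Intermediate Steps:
b(u, K) = 207 + 23*u (b(u, K) = (9 + u)*23 = 207 + 23*u)
k = -2720544/4735669 (k = (-11954 + (207 + 23*85))/(17045 + 1/(-1667)) = (-11954 + (207 + 1955))/(17045 - 1/1667) = (-11954 + 2162)/(28414014/1667) = -9792*1667/28414014 = -2720544/4735669 ≈ -0.57448)
k - 1*(-2944) = -2720544/4735669 - 1*(-2944) = -2720544/4735669 + 2944 = 13939088992/4735669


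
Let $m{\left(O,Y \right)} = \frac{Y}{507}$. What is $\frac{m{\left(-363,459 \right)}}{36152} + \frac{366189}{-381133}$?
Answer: $- \frac{2237242225683}{2328603716504} \approx -0.96077$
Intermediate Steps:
$m{\left(O,Y \right)} = \frac{Y}{507}$ ($m{\left(O,Y \right)} = Y \frac{1}{507} = \frac{Y}{507}$)
$\frac{m{\left(-363,459 \right)}}{36152} + \frac{366189}{-381133} = \frac{\frac{1}{507} \cdot 459}{36152} + \frac{366189}{-381133} = \frac{153}{169} \cdot \frac{1}{36152} + 366189 \left(- \frac{1}{381133}\right) = \frac{153}{6109688} - \frac{366189}{381133} = - \frac{2237242225683}{2328603716504}$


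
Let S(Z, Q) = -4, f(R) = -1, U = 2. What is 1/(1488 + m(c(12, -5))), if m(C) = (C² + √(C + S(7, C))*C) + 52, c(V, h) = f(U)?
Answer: 1541/2374686 + I*√5/2374686 ≈ 0.00064893 + 9.4163e-7*I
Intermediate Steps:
c(V, h) = -1
m(C) = 52 + C² + C*√(-4 + C) (m(C) = (C² + √(C - 4)*C) + 52 = (C² + √(-4 + C)*C) + 52 = (C² + C*√(-4 + C)) + 52 = 52 + C² + C*√(-4 + C))
1/(1488 + m(c(12, -5))) = 1/(1488 + (52 + (-1)² - √(-4 - 1))) = 1/(1488 + (52 + 1 - √(-5))) = 1/(1488 + (52 + 1 - I*√5)) = 1/(1488 + (53 - I*√5)) = 1/(1541 - I*√5)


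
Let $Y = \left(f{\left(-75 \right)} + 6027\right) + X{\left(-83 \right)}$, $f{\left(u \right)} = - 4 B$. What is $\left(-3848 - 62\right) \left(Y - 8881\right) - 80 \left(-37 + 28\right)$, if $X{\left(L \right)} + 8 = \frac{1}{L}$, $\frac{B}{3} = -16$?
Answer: $\frac{866558770}{83} \approx 1.044 \cdot 10^{7}$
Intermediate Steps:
$B = -48$ ($B = 3 \left(-16\right) = -48$)
$f{\left(u \right)} = 192$ ($f{\left(u \right)} = \left(-4\right) \left(-48\right) = 192$)
$X{\left(L \right)} = -8 + \frac{1}{L}$
$Y = \frac{515512}{83}$ ($Y = \left(192 + 6027\right) - \left(8 - \frac{1}{-83}\right) = 6219 - \frac{665}{83} = \frac{515512}{83} \approx 6211.0$)
$\left(-3848 - 62\right) \left(Y - 8881\right) - 80 \left(-37 + 28\right) = \left(-3848 - 62\right) \left(\frac{515512}{83} - 8881\right) - 80 \left(-37 + 28\right) = \left(-3910\right) \left(- \frac{221611}{83}\right) - 80 \left(-9\right) = \frac{866499010}{83} - -720 = \frac{866499010}{83} + 720 = \frac{866558770}{83}$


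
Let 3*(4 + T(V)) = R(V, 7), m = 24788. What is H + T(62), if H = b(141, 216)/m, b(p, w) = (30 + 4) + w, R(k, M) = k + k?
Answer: 1388503/37182 ≈ 37.343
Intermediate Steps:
R(k, M) = 2*k
b(p, w) = 34 + w
T(V) = -4 + 2*V/3 (T(V) = -4 + (2*V)/3 = -4 + 2*V/3)
H = 125/12394 (H = (34 + 216)/24788 = 250*(1/24788) = 125/12394 ≈ 0.010086)
H + T(62) = 125/12394 + (-4 + (2/3)*62) = 125/12394 + (-4 + 124/3) = 125/12394 + 112/3 = 1388503/37182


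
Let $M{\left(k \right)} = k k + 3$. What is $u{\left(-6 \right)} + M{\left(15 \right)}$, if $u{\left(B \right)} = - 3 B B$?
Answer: $120$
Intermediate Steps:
$u{\left(B \right)} = - 3 B^{2}$
$M{\left(k \right)} = 3 + k^{2}$ ($M{\left(k \right)} = k^{2} + 3 = 3 + k^{2}$)
$u{\left(-6 \right)} + M{\left(15 \right)} = - 3 \left(-6\right)^{2} + \left(3 + 15^{2}\right) = \left(-3\right) 36 + \left(3 + 225\right) = -108 + 228 = 120$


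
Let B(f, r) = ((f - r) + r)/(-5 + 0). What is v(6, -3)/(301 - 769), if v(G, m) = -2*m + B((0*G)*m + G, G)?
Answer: -2/195 ≈ -0.010256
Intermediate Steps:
B(f, r) = -f/5 (B(f, r) = f/(-5) = f*(-⅕) = -f/5)
v(G, m) = -2*m - G/5 (v(G, m) = -2*m - ((0*G)*m + G)/5 = -2*m - (0*m + G)/5 = -2*m - (0 + G)/5 = -2*m - G/5)
v(6, -3)/(301 - 769) = (-2*(-3) - ⅕*6)/(301 - 769) = (6 - 6/5)/(-468) = -1/468*24/5 = -2/195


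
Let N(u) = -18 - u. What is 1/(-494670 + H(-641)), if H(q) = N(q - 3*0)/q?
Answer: -641/317084093 ≈ -2.0215e-6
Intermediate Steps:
H(q) = (-18 - q)/q (H(q) = (-18 - (q - 3*0))/q = (-18 - (q + 0))/q = (-18 - q)/q)
1/(-494670 + H(-641)) = 1/(-494670 + (-18 - 1*(-641))/(-641)) = 1/(-494670 - (-18 + 641)/641) = 1/(-494670 - 1/641*623) = 1/(-494670 - 623/641) = 1/(-317084093/641) = -641/317084093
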